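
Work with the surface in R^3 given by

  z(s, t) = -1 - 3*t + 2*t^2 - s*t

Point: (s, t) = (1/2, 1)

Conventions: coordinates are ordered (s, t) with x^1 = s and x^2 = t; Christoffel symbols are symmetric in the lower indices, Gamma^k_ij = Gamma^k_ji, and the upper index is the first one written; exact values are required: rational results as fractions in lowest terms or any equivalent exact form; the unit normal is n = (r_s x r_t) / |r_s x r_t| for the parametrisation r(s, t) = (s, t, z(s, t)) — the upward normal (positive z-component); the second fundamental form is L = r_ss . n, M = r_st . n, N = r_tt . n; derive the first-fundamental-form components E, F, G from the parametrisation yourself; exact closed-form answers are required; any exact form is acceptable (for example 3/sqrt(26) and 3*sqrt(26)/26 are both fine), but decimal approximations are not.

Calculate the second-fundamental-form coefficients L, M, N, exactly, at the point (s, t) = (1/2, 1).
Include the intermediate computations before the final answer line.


z_s = -1, z_t = 1/2, z_ss = 0, z_st = -1, z_tt = 4
E = 2, F = -1/2, G = 5/4; answer radicand W^2 = 9/4
unnormalised second-form numerators: l = 0, m = -1, n = 4; L = l/sqrt(9/4), and similarly M = m/sqrt(W^2), N = n/sqrt(W^2)

Answer: L = 0, M = -2/3, N = 8/3


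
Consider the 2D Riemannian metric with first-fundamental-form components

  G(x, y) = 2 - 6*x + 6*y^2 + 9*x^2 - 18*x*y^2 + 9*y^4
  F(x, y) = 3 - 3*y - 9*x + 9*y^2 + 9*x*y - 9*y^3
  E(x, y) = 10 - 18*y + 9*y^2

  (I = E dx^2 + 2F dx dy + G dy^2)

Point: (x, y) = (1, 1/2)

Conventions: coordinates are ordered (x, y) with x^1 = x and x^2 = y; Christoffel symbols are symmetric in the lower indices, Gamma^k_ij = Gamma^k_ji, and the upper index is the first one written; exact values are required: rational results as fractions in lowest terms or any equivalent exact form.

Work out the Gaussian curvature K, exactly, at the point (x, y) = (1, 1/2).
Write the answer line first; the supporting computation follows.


Answer: K = -2304/5929

E = 13/4, F = -15/8, G = 41/16, EG - F^2 = 77/16 at the point
E_x = 0, E_y = -9, F_x = -9/2, F_y = 33/4, G_x = 15/2, G_y = -15/2
E_yy = 18, F_xy = 9, G_xx = 18
Brioschi: K = (det M1 - det M2) / (EG - F^2)^2 with the standard first/second-derivative matrices M1, M2.
M1 = [[-E_yy/2 + F_xy - G_xx/2, E_x/2, F_x - E_y/2], [F_y - G_x/2, E, F], [G_y/2, F, G]] = [[-9, 0, 0], [9/2, 13/4, -15/8], [-15/4, -15/8, 41/16]]; det M1 = -693/16
M2 = [[0, E_y/2, G_x/2], [E_y/2, E, F], [G_x/2, F, G]] = [[0, -9/2, 15/4], [-9/2, 13/4, -15/8], [15/4, -15/8, 41/16]]; det M2 = -549/16
det M1 - det M2 = -9; K = -9 / (77/16)^2 = -2304/5929


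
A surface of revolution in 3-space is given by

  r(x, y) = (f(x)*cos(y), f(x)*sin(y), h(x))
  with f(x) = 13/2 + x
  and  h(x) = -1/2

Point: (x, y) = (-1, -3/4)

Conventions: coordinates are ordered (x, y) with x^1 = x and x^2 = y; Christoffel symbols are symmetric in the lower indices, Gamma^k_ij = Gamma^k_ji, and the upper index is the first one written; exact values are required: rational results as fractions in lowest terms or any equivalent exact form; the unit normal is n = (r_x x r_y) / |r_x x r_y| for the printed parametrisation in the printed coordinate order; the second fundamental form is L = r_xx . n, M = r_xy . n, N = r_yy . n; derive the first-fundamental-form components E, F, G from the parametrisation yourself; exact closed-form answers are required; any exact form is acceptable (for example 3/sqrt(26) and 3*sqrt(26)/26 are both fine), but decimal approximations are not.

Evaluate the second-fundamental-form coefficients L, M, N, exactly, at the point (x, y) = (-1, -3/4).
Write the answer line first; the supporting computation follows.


Answer: L = 0, M = 0, N = 0

f = 11/2, f' = 1, f'' = 0, h' = 0, h'' = 0
E = 1, F = 0, G = 121/4; answer radicand W^2 = 1
unnormalised second-form numerators: l = 0, m = 0, n = 0; L = l/sqrt(1), and similarly M = m/sqrt(W^2), N = n/sqrt(W^2)


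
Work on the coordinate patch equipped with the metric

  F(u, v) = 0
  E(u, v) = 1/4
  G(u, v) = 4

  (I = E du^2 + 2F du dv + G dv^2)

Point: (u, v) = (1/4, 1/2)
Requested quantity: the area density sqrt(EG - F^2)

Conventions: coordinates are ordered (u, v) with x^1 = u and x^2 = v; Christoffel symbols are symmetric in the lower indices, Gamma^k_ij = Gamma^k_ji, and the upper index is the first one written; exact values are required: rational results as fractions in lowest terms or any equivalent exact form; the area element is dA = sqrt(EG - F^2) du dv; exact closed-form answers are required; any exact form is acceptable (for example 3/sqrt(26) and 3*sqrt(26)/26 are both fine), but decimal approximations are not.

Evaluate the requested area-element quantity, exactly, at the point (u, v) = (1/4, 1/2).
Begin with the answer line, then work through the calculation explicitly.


Answer: sqrt(EG - F^2) = 1

E = 1/4, F = 0, G = 4; EG - F^2 = 1


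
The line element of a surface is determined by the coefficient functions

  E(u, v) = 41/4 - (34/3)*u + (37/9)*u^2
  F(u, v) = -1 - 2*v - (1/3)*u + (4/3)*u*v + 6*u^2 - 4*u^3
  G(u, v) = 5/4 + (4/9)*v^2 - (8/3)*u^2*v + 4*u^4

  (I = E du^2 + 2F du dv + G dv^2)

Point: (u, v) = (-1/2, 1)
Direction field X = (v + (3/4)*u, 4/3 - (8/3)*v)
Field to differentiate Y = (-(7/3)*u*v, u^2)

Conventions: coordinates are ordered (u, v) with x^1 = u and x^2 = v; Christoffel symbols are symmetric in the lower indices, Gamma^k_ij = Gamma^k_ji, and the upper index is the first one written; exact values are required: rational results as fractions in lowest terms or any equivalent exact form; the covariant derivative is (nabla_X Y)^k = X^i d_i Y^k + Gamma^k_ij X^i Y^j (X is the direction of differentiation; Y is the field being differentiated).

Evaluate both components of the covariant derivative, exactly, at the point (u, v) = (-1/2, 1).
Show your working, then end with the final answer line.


E = 305/18, F = -3/2, G = 23/18 at the point
E_u = -139/9, E_v = 0, F_u = -8, F_v = -8/3, G_u = 2/3, G_v = 2/9
EG - F^2 = 3143/162;  g^inv = (162/3143) * [[23/18, 3/2], [3/2, 305/18]]
first-kind symbols [ij,l] = (1/2)(d_i g_jl + d_j g_il - d_l g_ij): [uu,u] = E_u/2 = -139/18, [uu,v] = F_u - E_v/2 = -8, [uv,u] = E_v/2 = 0, [uv,v] = G_u/2 = 1/3, [vv,u] = F_v - G_u/2 = -3, [vv,v] = G_v/2 = 1/9
Gamma^u_ij = (G*[ij,u] - F*[ij,v])/(EG - F^2), Gamma^v_ij = (E*[ij,v] - F*[ij,u])/(EG - F^2)
Gamma_uuu = -7085/6286, Gamma_uuv = 81/3143, Gamma_uvv = -594/3143, Gamma_vuu = -47673/6286, Gamma_vuv = 915/3143, Gamma_vvv = -424/3143
X = (5/8, -4/3), Y = (7/6, 1/4) at the point

Answer: (nabla_X Y)^u = -123131/32328, (nabla_X Y)^v = -46821/7184


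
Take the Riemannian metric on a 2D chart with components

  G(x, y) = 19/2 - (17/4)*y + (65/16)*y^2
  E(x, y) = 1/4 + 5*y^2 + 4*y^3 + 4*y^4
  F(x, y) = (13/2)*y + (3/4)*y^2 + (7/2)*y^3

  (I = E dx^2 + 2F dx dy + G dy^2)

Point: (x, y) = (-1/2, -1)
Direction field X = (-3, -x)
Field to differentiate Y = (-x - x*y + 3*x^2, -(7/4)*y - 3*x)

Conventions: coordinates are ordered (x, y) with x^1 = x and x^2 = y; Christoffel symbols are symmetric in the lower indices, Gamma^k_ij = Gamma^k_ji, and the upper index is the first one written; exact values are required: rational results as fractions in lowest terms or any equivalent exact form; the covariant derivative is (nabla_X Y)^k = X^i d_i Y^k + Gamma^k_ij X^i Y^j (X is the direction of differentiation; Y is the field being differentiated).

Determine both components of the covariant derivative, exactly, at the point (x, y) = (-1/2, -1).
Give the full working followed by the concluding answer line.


E = 21/4, F = -37/4, G = 285/16 at the point
E_x = 0, E_y = -14, F_x = 0, F_y = 31/2, G_x = 0, G_y = -99/8
EG - F^2 = 509/64;  g^inv = (64/509) * [[285/16, 37/4], [37/4, 21/4]]
first-kind symbols [ij,l] = (1/2)(d_i g_jl + d_j g_il - d_l g_ij): [xx,x] = E_x/2 = 0, [xx,y] = F_x - E_y/2 = 7, [xy,x] = E_y/2 = -7, [xy,y] = G_x/2 = 0, [yy,x] = F_y - G_x/2 = 31/2, [yy,y] = G_y/2 = -99/16
Gamma^x_ij = (G*[ij,x] - F*[ij,y])/(EG - F^2), Gamma^y_ij = (E*[ij,y] - F*[ij,x])/(EG - F^2)
Gamma_xxx = 4144/509, Gamma_xxy = -7980/509, Gamma_xyy = 14007/509, Gamma_yxx = 2352/509, Gamma_yxy = -4144/509, Gamma_yyy = 7097/509
X = (-3, 1/2), Y = (3/4, 13/4) at the point

Answer: (nabla_X Y)^x = 743665/4072, (nabla_X Y)^y = 196905/2036


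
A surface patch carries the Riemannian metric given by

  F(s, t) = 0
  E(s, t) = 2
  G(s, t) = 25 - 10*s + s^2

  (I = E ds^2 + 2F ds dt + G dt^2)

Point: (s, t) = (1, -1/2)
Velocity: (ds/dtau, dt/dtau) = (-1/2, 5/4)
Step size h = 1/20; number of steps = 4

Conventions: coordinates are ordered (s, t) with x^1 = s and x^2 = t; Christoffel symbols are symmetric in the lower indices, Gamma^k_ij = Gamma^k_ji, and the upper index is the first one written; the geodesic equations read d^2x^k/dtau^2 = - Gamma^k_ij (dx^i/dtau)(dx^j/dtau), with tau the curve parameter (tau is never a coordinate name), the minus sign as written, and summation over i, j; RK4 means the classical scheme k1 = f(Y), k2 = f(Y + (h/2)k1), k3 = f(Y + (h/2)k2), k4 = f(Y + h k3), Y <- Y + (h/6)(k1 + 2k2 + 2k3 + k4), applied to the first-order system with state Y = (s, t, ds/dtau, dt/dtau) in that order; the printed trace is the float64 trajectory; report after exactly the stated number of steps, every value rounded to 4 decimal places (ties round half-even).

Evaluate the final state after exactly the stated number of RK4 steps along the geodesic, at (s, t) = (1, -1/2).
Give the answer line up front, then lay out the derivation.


Answer: s = 0.8395, t = -0.2585, ds/dtau = -1.0936, dt/dtau = 1.1554

f(Y) = (ds/dtau, dt/dtau, -Gamma^s_ij Y'^i Y'^j, -Gamma^t_ij Y'^i Y'^j) with the Gammas evaluated at the stage position; h = 0.050000; intermediate values shown to 6 dp
step 0: s = 1.0000, t = -0.5000, ds/dtau = -0.5000, dt/dtau = 1.2500
step 1:
  k1: at (s, t) = (1.000000, -0.500000), (ds/dtau, dt/dtau) = (-0.500000, 1.250000); Gamma_sss = 0.000000, Gamma_sst = 0.000000, Gamma_stt = 2.000000, Gamma_tss = 0.000000, Gamma_tst = -0.250000, Gamma_ttt = 0.000000; k1 = (-0.500000, 1.250000, -3.125000, -0.312500)
  k2: at (s, t) = (0.987500, -0.468750), (ds/dtau, dt/dtau) = (-0.578125, 1.242188); Gamma_sss = 0.000000, Gamma_sst = 0.000000, Gamma_stt = 2.006250, Gamma_tss = 0.000000, Gamma_tst = -0.249221, Gamma_ttt = 0.000000; k2 = (-0.578125, 1.242188, -3.095704, -0.357951)
  k3: at (s, t) = (0.985547, -0.468945), (ds/dtau, dt/dtau) = (-0.577393, 1.241051); Gamma_sss = 0.000000, Gamma_sst = 0.000000, Gamma_stt = 2.007227, Gamma_tss = 0.000000, Gamma_tst = -0.249100, Gamma_ttt = 0.000000; k3 = (-0.577393, 1.241051, -3.091547, -0.356997)
  k4: at (s, t) = (0.971130, -0.437947), (ds/dtau, dt/dtau) = (-0.654577, 1.232150); Gamma_sss = 0.000000, Gamma_sst = 0.000000, Gamma_stt = 2.014435, Gamma_tss = 0.000000, Gamma_tst = -0.248209, Gamma_ttt = 0.000000; k4 = (-0.654577, 1.232150, -3.058303, -0.400379)
  Y <- Y + (h/6)(k1 + 2k2 + 2k3 + k4): s = 0.9711, t = -0.4379, ds/dtau = -0.6546, dt/dtau = 1.2321
step 2:
  k1: at (s, t) = (0.971120, -0.437928), (ds/dtau, dt/dtau) = (-0.654648, 1.232144); Gamma_sss = 0.000000, Gamma_sst = 0.000000, Gamma_stt = 2.014440, Gamma_tss = 0.000000, Gamma_tst = -0.248208, Gamma_ttt = 0.000000; k1 = (-0.654648, 1.232144, -3.058278, -0.400419)
  k2: at (s, t) = (0.954754, -0.407125), (ds/dtau, dt/dtau) = (-0.731105, 1.222133); Gamma_sss = 0.000000, Gamma_sst = 0.000000, Gamma_stt = 2.022623, Gamma_tss = 0.000000, Gamma_tst = -0.247204, Gamma_ttt = 0.000000; k2 = (-0.731105, 1.222133, -3.021009, -0.441757)
  k3: at (s, t) = (0.952842, -0.407375), (ds/dtau, dt/dtau) = (-0.730174, 1.221100); Gamma_sss = 0.000000, Gamma_sst = 0.000000, Gamma_stt = 2.023579, Gamma_tss = 0.000000, Gamma_tst = -0.247087, Gamma_ttt = 0.000000; k3 = (-0.730174, 1.221100, -3.017327, -0.440613)
  k4: at (s, t) = (0.934611, -0.376873), (ds/dtau, dt/dtau) = (-0.805515, 1.210113); Gamma_sss = 0.000000, Gamma_sst = 0.000000, Gamma_stt = 2.032694, Gamma_tss = 0.000000, Gamma_tst = -0.245979, Gamma_ttt = 0.000000; k4 = (-0.805515, 1.210113, -2.976623, -0.479543)
  Y <- Y + (h/6)(k1 + 2k2 + 2k3 + k4): s = 0.9346, t = -0.3769, ds/dtau = -0.8056, dt/dtau = 1.2101
step 3:
  k1: at (s, t) = (0.934597, -0.376855), (ds/dtau, dt/dtau) = (-0.805578, 1.210104); Gamma_sss = 0.000000, Gamma_sst = 0.000000, Gamma_stt = 2.032701, Gamma_tss = 0.000000, Gamma_tst = -0.245978, Gamma_ttt = 0.000000; k1 = (-0.805578, 1.210104, -2.976591, -0.479575)
  k2: at (s, t) = (0.914458, -0.346603), (ds/dtau, dt/dtau) = (-0.879993, 1.198115); Gamma_sss = 0.000000, Gamma_sst = 0.000000, Gamma_stt = 2.042771, Gamma_tss = 0.000000, Gamma_tst = -0.244766, Gamma_ttt = 0.000000; k2 = (-0.879993, 1.198115, -2.932356, -0.516129)
  k3: at (s, t) = (0.912597, -0.346903), (ds/dtau, dt/dtau) = (-0.878887, 1.197201); Gamma_sss = 0.000000, Gamma_sst = 0.000000, Gamma_stt = 2.043701, Gamma_tss = 0.000000, Gamma_tst = -0.244654, Gamma_ttt = 0.000000; k3 = (-0.878887, 1.197201, -2.929218, -0.514852)
  k4: at (s, t) = (0.890653, -0.316995), (ds/dtau, dt/dtau) = (-0.952039, 1.184362); Gamma_sss = 0.000000, Gamma_sst = 0.000000, Gamma_stt = 2.054674, Gamma_tss = 0.000000, Gamma_tst = -0.243348, Gamma_ttt = 0.000000; k4 = (-0.952039, 1.184362, -2.882117, -0.548777)
  Y <- Y + (h/6)(k1 + 2k2 + 2k3 + k4): s = 0.8906, t = -0.3170, ds/dtau = -0.9521, dt/dtau = 1.1844
step 4:
  k1: at (s, t) = (0.890636, -0.316980), (ds/dtau, dt/dtau) = (-0.952094, 1.184352); Gamma_sss = 0.000000, Gamma_sst = 0.000000, Gamma_stt = 2.054682, Gamma_tss = 0.000000, Gamma_tst = -0.243347, Gamma_ttt = 0.000000; k1 = (-0.952094, 1.184352, -2.882080, -0.548802)
  k2: at (s, t) = (0.866833, -0.287371), (ds/dtau, dt/dtau) = (-1.024146, 1.170632); Gamma_sss = 0.000000, Gamma_sst = 0.000000, Gamma_stt = 2.066583, Gamma_tss = 0.000000, Gamma_tst = -0.241945, Gamma_ttt = 0.000000; k2 = (-1.024146, 1.170632, -2.832001, -0.580135)
  k3: at (s, t) = (0.865032, -0.287714), (ds/dtau, dt/dtau) = (-1.022894, 1.169848); Gamma_sss = 0.000000, Gamma_sst = 0.000000, Gamma_stt = 2.067484, Gamma_tss = 0.000000, Gamma_tst = -0.241840, Gamma_ttt = 0.000000; k3 = (-1.022894, 1.169848, -2.829445, -0.578786)
  k4: at (s, t) = (0.839491, -0.258487), (ds/dtau, dt/dtau) = (-1.093566, 1.155412); Gamma_sss = 0.000000, Gamma_sst = 0.000000, Gamma_stt = 2.080254, Gamma_tss = 0.000000, Gamma_tst = -0.240355, Gamma_ttt = 0.000000; k4 = (-1.093566, 1.155412, -2.777094, -0.607387)
  Y <- Y + (h/6)(k1 + 2k2 + 2k3 + k4): s = 0.8395, t = -0.2585, ds/dtau = -1.0936, dt/dtau = 1.1554


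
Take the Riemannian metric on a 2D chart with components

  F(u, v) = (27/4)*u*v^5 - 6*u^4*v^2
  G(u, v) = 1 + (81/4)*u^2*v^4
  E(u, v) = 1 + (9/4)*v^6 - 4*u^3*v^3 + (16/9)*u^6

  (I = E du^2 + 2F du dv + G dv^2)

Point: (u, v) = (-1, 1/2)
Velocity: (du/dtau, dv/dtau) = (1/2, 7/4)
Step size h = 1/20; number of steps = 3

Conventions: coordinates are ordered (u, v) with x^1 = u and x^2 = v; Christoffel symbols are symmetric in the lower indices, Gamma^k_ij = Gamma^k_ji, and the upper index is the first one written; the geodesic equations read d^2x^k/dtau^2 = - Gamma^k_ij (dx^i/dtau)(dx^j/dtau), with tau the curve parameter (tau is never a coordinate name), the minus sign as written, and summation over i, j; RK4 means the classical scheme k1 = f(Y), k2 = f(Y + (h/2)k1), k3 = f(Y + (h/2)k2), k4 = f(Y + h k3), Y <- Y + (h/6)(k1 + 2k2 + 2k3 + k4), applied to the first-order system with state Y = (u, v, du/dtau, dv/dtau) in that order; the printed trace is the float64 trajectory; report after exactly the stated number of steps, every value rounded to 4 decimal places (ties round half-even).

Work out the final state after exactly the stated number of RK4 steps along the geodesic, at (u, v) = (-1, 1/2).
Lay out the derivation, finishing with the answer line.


f(Y) = (du/dtau, dv/dtau, -Gamma^u_ij Y'^i Y'^j, -Gamma^v_ij Y'^i Y'^j) with the Gammas evaluated at the stage position; h = 0.050000; intermediate values shown to 6 dp
step 0: u = -1.0000, v = 0.5000, du/dtau = 0.5000, dv/dtau = 1.7500
step 1:
  k1: at (u, v) = (-1.000000, 0.500000), (du/dtau, dv/dtau) = (0.500000, 1.750000); Gamma_uuu = -1.328657, Gamma_uuv = 0.373685, Gamma_uvv = -1.494739, Gamma_vuu = 0.982842, Gamma_vuv = -0.276424, Gamma_vvv = 1.105697; k1 = (0.500000, 1.750000, 4.255854, -3.148166)
  k2: at (u, v) = (-0.987500, 0.543750), (du/dtau, dv/dtau) = (0.606396, 1.671296); Gamma_uuu = -1.177488, Gamma_uuv = 0.401637, Gamma_uvv = -1.458818, Gamma_vuu = 1.014388, Gamma_vuv = -0.346004, Gamma_vvv = 1.256750; k2 = (0.606396, 1.671296, 3.693704, -3.182072)
  k3: at (u, v) = (-0.984840, 0.541782), (du/dtau, dv/dtau) = (0.592343, 1.670448); Gamma_uuu = -1.178312, Gamma_uuv = 0.401173, Gamma_uvv = -1.458485, Gamma_vuu = 1.013662, Gamma_vuv = -0.345115, Gamma_vvv = 1.254686; k3 = (0.592343, 1.670448, 3.689285, -3.173767)
  k4: at (u, v) = (-0.970383, 0.583522), (du/dtau, dv/dtau) = (0.684464, 1.591312); Gamma_uuu = -1.036547, Gamma_uuv = 0.421668, Gamma_uvv = -1.402446, Gamma_vuu = 1.016375, Gamma_vuv = -0.413462, Gamma_vvv = 1.375153; k4 = (0.684464, 1.591312, 3.118430, -3.057744)
  Y <- Y + (h/6)(k1 + 2k2 + 2k3 + k4): u = -0.9702, v = 0.5835, du/dtau = 0.6845, dv/dtau = 1.5924
step 2:
  k1: at (u, v) = (-0.970150, 0.583540), (du/dtau, dv/dtau) = (0.684502, 1.592353); Gamma_uuu = -1.036104, Gamma_uuv = 0.421715, Gamma_uvv = -1.402224, Gamma_vuu = 1.016327, Gamma_vuv = -0.413665, Gamma_vvv = 1.375459; k1 = (0.684502, 1.592353, 3.121611, -3.062027)
  k2: at (u, v) = (-0.953038, 0.623349), (du/dtau, dv/dtau) = (0.762542, 1.515803); Gamma_uuu = -0.906820, Gamma_uuv = 0.436431, Gamma_uvv = -1.334518, Gamma_vuu = 0.995822, Gamma_vuv = -0.479265, Gamma_vvv = 1.465497; k2 = (0.762542, 1.515803, 2.584646, -2.838322)
  k3: at (u, v) = (-0.951087, 0.621435), (du/dtau, dv/dtau) = (0.749118, 1.521395); Gamma_uuu = -0.908368, Gamma_uuv = 0.436280, Gamma_uvv = -1.335426, Gamma_vuu = 0.996210, Gamma_vuv = -0.478470, Gamma_vvv = 1.464567; k3 = (0.749118, 1.521395, 2.606330, -2.858372)
  k4: at (u, v) = (-0.932695, 0.659610), (du/dtau, dv/dtau) = (0.814819, 1.449435); Gamma_uuu = -0.794706, Gamma_uuv = 0.447151, Gamma_uvv = -1.264552, Gamma_vuu = 0.959607, Gamma_vuv = -0.539935, Gamma_vvv = 1.526946; k4 = (0.814819, 1.449435, 2.128083, -2.569658)
  Y <- Y + (h/6)(k1 + 2k2 + 2k3 + k4): u = -0.9325, v = 0.6595, du/dtau = 0.8148, dv/dtau = 1.4505
step 3:
  k1: at (u, v) = (-0.932462, 0.659508), (du/dtau, dv/dtau) = (0.814766, 1.450478); Gamma_uuu = -0.794592, Gamma_uuv = 0.447172, Gamma_uvv = -1.264491, Gamma_vuu = 0.959574, Gamma_vuv = -0.540019, Gamma_vvv = 1.527039; k1 = (0.814766, 1.450478, 2.130893, -2.573334)
  k2: at (u, v) = (-0.912093, 0.695770), (du/dtau, dv/dtau) = (0.868038, 1.386144); Gamma_uuu = -0.696350, Gamma_uuv = 0.455862, Gamma_uvv = -1.195190, Gamma_vuu = 0.912101, Gamma_vuv = -0.597103, Gamma_vvv = 1.565497; k2 = (0.868038, 1.386144, 1.724116, -2.258299)
  k3: at (u, v) = (-0.910761, 0.694162), (du/dtau, dv/dtau) = (0.857869, 1.394020); Gamma_uuu = -0.697598, Gamma_uuv = 0.455901, Gamma_uvv = -1.196312, Gamma_vuu = 0.912955, Gamma_vuv = -0.596643, Gamma_vvv = 1.565627; k3 = (0.857869, 1.394020, 1.747761, -2.287316)
  k4: at (u, v) = (-0.889568, 0.729209), (du/dtau, dv/dtau) = (0.902154, 1.336112); Gamma_uuu = -0.613615, Gamma_uuv = 0.463868, Gamma_uvv = -1.131752, Gamma_vuu = 0.859181, Gamma_vuv = -0.649506, Gamma_vvv = 1.584674; k4 = (0.902154, 1.336112, 1.401536, -1.962425)
  Y <- Y + (h/6)(k1 + 2k2 + 2k3 + k4): u = -0.8894, v = 0.7291, du/dtau = 0.9021, dv/dtau = 1.3369

Answer: u = -0.8894, v = 0.7291, du/dtau = 0.9021, dv/dtau = 1.3369


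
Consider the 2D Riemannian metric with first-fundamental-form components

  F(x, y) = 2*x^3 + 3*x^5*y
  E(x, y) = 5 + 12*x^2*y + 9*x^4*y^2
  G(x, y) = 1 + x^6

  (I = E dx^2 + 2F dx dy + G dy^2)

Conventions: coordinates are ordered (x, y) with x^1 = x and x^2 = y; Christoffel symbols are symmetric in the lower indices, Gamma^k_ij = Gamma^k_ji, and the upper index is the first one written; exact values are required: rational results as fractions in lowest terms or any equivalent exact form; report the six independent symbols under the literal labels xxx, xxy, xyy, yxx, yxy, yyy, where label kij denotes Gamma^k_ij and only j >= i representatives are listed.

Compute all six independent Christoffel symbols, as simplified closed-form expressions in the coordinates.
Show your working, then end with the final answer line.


E = 5 + 12*x^2*y + 9*x^4*y^2; F = 2*x^3 + 3*x^5*y; G = 1 + x^6
Gamma^k_ij = (1/2) g^{kl} (d_i g_jl + d_j g_il - d_l g_ij), with g^inv = (1/(EG-F^2)) [[G, -F], [-F, E]]
first partials: E_x = 24*x*y + 36*x^3*y^2, E_y = 12*x^2 + 18*x^4*y, F_x = 6*x^2 + 15*x^4*y, F_y = 3*x^5, G_x = 6*x^5, G_y = 0
D = EG - F^2 = 5 + 12*x^2*y + 9*x^4*y^2 + x^6
expanded: Gamma^x_xx = (G E_x - 2F F_x + F E_y)/(2D), Gamma^x_xy = (G E_y - F G_x)/(2D), Gamma^x_yy = (2G F_y - G G_x - F G_y)/(2D), Gamma^y_xx = (2E F_x - E E_y - F E_x)/(2D), Gamma^y_xy = (E G_x - F E_y)/(2D), Gamma^y_yy = (E G_y - 2F F_y + F G_x)/(2D); substitute and cancel common factors

Answer: Gamma_xxx = (18*x^3*y^2 + 12*x*y)/(x^6 + 9*x^4*y^2 + 12*x^2*y + 5), Gamma_xxy = (9*x^4*y + 6*x^2)/(x^6 + 9*x^4*y^2 + 12*x^2*y + 5), Gamma_xyy = 0, Gamma_yxx = 6*x^4*y/(x^6 + 9*x^4*y^2 + 12*x^2*y + 5), Gamma_yxy = 3*x^5/(x^6 + 9*x^4*y^2 + 12*x^2*y + 5), Gamma_yyy = 0


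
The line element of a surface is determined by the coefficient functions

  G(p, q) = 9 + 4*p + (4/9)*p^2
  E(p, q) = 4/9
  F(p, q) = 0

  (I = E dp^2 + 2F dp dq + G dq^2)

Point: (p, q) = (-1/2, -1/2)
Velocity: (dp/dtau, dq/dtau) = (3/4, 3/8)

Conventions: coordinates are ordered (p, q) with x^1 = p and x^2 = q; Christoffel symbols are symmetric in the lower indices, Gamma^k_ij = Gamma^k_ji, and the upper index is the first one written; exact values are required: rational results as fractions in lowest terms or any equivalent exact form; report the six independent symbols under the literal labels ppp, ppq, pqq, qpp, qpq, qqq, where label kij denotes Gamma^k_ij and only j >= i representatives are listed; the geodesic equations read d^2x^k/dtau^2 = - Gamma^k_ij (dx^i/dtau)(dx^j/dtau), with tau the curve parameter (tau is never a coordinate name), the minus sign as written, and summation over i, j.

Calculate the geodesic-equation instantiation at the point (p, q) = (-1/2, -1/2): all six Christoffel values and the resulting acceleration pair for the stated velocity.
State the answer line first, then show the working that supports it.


Answer: Gamma_ppp = 0, Gamma_ppq = 0, Gamma_pqq = -4, Gamma_qpp = 0, Gamma_qpq = 1/4, Gamma_qqq = 0; accelerations (d^2p/dtau^2, d^2q/dtau^2) = (9/16, -9/64)

E = 4/9, F = 0, G = 64/9 at the point
E_p = 0, E_q = 0, F_p = 0, F_q = 0, G_p = 32/9, G_q = 0
EG - F^2 = 256/81;  g^inv = (81/256) * [[64/9, 0], [0, 4/9]]
first-kind symbols [ij,l] = (1/2)(d_i g_jl + d_j g_il - d_l g_ij): [pp,p] = E_p/2 = 0, [pp,q] = F_p - E_q/2 = 0, [pq,p] = E_q/2 = 0, [pq,q] = G_p/2 = 16/9, [qq,p] = F_q - G_p/2 = -16/9, [qq,q] = G_q/2 = 0
Gamma^p_ij = (G*[ij,p] - F*[ij,q])/(EG - F^2), Gamma^q_ij = (E*[ij,q] - F*[ij,p])/(EG - F^2)
Gamma_ppp = 0, Gamma_ppq = 0, Gamma_pqq = -4, Gamma_qpp = 0, Gamma_qpq = 1/4, Gamma_qqq = 0
d^2p/dtau^2 = -(Gamma_ppp*(3/4)^2 + 2*Gamma_ppq*(3/4)*(3/8) + Gamma_pqq*(3/8)^2) = 9/16
d^2q/dtau^2 = -(Gamma_qpp*(3/4)^2 + 2*Gamma_qpq*(3/4)*(3/8) + Gamma_qqq*(3/8)^2) = -9/64


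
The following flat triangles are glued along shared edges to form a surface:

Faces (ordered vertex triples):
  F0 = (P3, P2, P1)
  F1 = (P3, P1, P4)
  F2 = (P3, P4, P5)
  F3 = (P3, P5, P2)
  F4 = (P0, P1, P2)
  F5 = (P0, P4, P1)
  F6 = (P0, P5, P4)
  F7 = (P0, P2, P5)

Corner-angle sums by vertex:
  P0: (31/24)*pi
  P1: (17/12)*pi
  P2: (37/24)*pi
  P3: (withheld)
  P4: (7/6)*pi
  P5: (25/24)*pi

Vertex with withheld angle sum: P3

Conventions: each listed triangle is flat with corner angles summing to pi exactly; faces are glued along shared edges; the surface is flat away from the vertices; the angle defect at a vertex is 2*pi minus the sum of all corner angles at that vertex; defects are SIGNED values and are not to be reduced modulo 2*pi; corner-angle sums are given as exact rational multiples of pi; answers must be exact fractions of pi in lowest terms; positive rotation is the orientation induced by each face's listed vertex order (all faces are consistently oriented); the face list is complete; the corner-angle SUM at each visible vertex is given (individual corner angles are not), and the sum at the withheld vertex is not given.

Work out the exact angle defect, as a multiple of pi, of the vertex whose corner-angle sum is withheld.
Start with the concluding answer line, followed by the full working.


Answer: defect(P3) = (11/24)*pi

V = 6, E = 12, F = 8; chi = V - E + F = 2
Gauss-Bonnet: total defect = 2*pi*chi = 4*pi; visible defects sum to (85/24)*pi


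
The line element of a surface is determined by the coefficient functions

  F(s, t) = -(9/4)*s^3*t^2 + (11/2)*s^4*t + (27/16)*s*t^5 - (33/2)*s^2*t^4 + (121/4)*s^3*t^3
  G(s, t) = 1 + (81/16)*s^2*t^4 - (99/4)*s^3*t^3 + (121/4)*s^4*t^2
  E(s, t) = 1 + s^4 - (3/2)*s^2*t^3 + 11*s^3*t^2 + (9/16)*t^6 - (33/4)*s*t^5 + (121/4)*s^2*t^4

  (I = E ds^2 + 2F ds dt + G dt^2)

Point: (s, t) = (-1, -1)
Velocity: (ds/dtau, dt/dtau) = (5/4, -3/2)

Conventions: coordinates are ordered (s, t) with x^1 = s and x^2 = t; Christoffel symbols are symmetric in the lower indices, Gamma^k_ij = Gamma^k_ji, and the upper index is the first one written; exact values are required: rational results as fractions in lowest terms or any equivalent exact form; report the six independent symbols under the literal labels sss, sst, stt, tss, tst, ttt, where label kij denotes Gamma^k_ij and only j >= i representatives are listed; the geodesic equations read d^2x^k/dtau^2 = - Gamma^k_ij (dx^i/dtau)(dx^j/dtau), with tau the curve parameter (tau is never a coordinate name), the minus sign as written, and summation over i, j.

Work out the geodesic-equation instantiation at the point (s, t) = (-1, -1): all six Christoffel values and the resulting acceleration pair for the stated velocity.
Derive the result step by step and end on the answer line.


E = 241/16, F = 195/16, G = 185/16 at the point
E_s = -105/4, E_t = -525/8, F_s = -707/16, F_t = -515/16, G_s = -455/8, G_t = -13/2
EG - F^2 = 205/8;  g^inv = (8/205) * [[185/16, -195/16], [-195/16, 241/16]]
first-kind symbols [ij,l] = (1/2)(d_i g_jl + d_j g_il - d_l g_ij): [ss,s] = E_s/2 = -105/8, [ss,t] = F_s - E_t/2 = -91/8, [st,s] = E_t/2 = -525/16, [st,t] = G_s/2 = -455/16, [tt,s] = F_t - G_s/2 = -15/4, [tt,t] = G_t/2 = -13/4
Gamma^s_ij = (G*[ij,s] - F*[ij,t])/(EG - F^2), Gamma^t_ij = (E*[ij,t] - F*[ij,s])/(EG - F^2)
Gamma_sss = -21/41, Gamma_sst = -105/82, Gamma_stt = -6/41, Gamma_tss = -91/205, Gamma_tst = -91/82, Gamma_ttt = -26/205
d^2s/dtau^2 = -(Gamma_sss*(5/4)^2 + 2*Gamma_sst*(5/4)*(-3/2) + Gamma_stt*(-3/2)^2) = -2409/656
d^2t/dtau^2 = -(Gamma_tss*(5/4)^2 + 2*Gamma_tst*(5/4)*(-3/2) + Gamma_ttt*(-3/2)^2) = -10439/3280

Answer: Gamma_sss = -21/41, Gamma_sst = -105/82, Gamma_stt = -6/41, Gamma_tss = -91/205, Gamma_tst = -91/82, Gamma_ttt = -26/205; accelerations (d^2s/dtau^2, d^2t/dtau^2) = (-2409/656, -10439/3280)


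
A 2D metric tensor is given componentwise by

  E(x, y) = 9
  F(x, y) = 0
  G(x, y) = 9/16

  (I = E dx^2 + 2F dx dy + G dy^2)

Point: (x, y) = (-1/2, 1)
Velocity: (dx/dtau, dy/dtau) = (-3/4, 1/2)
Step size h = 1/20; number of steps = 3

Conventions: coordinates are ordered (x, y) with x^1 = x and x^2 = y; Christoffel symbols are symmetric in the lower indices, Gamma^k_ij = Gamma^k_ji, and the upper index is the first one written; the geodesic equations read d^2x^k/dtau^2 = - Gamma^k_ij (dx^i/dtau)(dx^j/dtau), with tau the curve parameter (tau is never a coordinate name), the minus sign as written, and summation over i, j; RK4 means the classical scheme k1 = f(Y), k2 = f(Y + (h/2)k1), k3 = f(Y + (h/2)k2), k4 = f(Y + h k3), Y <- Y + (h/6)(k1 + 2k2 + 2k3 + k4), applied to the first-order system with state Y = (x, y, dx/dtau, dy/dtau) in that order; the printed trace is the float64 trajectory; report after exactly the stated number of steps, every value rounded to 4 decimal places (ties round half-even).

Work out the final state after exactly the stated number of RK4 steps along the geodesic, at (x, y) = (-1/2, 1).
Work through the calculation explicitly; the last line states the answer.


f(Y) = (dx/dtau, dy/dtau, -Gamma^x_ij Y'^i Y'^j, -Gamma^y_ij Y'^i Y'^j) with the Gammas evaluated at the stage position; h = 0.050000; intermediate values shown to 6 dp
step 0: x = -0.5000, y = 1.0000, dx/dtau = -0.7500, dy/dtau = 0.5000
step 1:
  k1: at (x, y) = (-0.500000, 1.000000), (dx/dtau, dy/dtau) = (-0.750000, 0.500000); Gamma_xxx = 0.000000, Gamma_xxy = 0.000000, Gamma_xyy = 0.000000, Gamma_yxx = 0.000000, Gamma_yxy = 0.000000, Gamma_yyy = 0.000000; k1 = (-0.750000, 0.500000, 0.000000, 0.000000)
  k2: at (x, y) = (-0.518750, 1.012500), (dx/dtau, dy/dtau) = (-0.750000, 0.500000); Gamma_xxx = 0.000000, Gamma_xxy = 0.000000, Gamma_xyy = 0.000000, Gamma_yxx = 0.000000, Gamma_yxy = 0.000000, Gamma_yyy = 0.000000; k2 = (-0.750000, 0.500000, 0.000000, 0.000000)
  k3: at (x, y) = (-0.518750, 1.012500), (dx/dtau, dy/dtau) = (-0.750000, 0.500000); Gamma_xxx = 0.000000, Gamma_xxy = 0.000000, Gamma_xyy = 0.000000, Gamma_yxx = 0.000000, Gamma_yxy = 0.000000, Gamma_yyy = 0.000000; k3 = (-0.750000, 0.500000, 0.000000, 0.000000)
  k4: at (x, y) = (-0.537500, 1.025000), (dx/dtau, dy/dtau) = (-0.750000, 0.500000); Gamma_xxx = 0.000000, Gamma_xxy = 0.000000, Gamma_xyy = 0.000000, Gamma_yxx = 0.000000, Gamma_yxy = 0.000000, Gamma_yyy = 0.000000; k4 = (-0.750000, 0.500000, 0.000000, 0.000000)
  Y <- Y + (h/6)(k1 + 2k2 + 2k3 + k4): x = -0.5375, y = 1.0250, dx/dtau = -0.7500, dy/dtau = 0.5000
step 2:
  k1: at (x, y) = (-0.537500, 1.025000), (dx/dtau, dy/dtau) = (-0.750000, 0.500000); Gamma_xxx = 0.000000, Gamma_xxy = 0.000000, Gamma_xyy = 0.000000, Gamma_yxx = 0.000000, Gamma_yxy = 0.000000, Gamma_yyy = 0.000000; k1 = (-0.750000, 0.500000, 0.000000, 0.000000)
  k2: at (x, y) = (-0.556250, 1.037500), (dx/dtau, dy/dtau) = (-0.750000, 0.500000); Gamma_xxx = 0.000000, Gamma_xxy = 0.000000, Gamma_xyy = 0.000000, Gamma_yxx = 0.000000, Gamma_yxy = 0.000000, Gamma_yyy = 0.000000; k2 = (-0.750000, 0.500000, 0.000000, 0.000000)
  k3: at (x, y) = (-0.556250, 1.037500), (dx/dtau, dy/dtau) = (-0.750000, 0.500000); Gamma_xxx = 0.000000, Gamma_xxy = 0.000000, Gamma_xyy = 0.000000, Gamma_yxx = 0.000000, Gamma_yxy = 0.000000, Gamma_yyy = 0.000000; k3 = (-0.750000, 0.500000, 0.000000, 0.000000)
  k4: at (x, y) = (-0.575000, 1.050000), (dx/dtau, dy/dtau) = (-0.750000, 0.500000); Gamma_xxx = 0.000000, Gamma_xxy = 0.000000, Gamma_xyy = 0.000000, Gamma_yxx = 0.000000, Gamma_yxy = 0.000000, Gamma_yyy = 0.000000; k4 = (-0.750000, 0.500000, 0.000000, 0.000000)
  Y <- Y + (h/6)(k1 + 2k2 + 2k3 + k4): x = -0.5750, y = 1.0500, dx/dtau = -0.7500, dy/dtau = 0.5000
step 3:
  k1: at (x, y) = (-0.575000, 1.050000), (dx/dtau, dy/dtau) = (-0.750000, 0.500000); Gamma_xxx = 0.000000, Gamma_xxy = 0.000000, Gamma_xyy = 0.000000, Gamma_yxx = 0.000000, Gamma_yxy = 0.000000, Gamma_yyy = 0.000000; k1 = (-0.750000, 0.500000, 0.000000, 0.000000)
  k2: at (x, y) = (-0.593750, 1.062500), (dx/dtau, dy/dtau) = (-0.750000, 0.500000); Gamma_xxx = 0.000000, Gamma_xxy = 0.000000, Gamma_xyy = 0.000000, Gamma_yxx = 0.000000, Gamma_yxy = 0.000000, Gamma_yyy = 0.000000; k2 = (-0.750000, 0.500000, 0.000000, 0.000000)
  k3: at (x, y) = (-0.593750, 1.062500), (dx/dtau, dy/dtau) = (-0.750000, 0.500000); Gamma_xxx = 0.000000, Gamma_xxy = 0.000000, Gamma_xyy = 0.000000, Gamma_yxx = 0.000000, Gamma_yxy = 0.000000, Gamma_yyy = 0.000000; k3 = (-0.750000, 0.500000, 0.000000, 0.000000)
  k4: at (x, y) = (-0.612500, 1.075000), (dx/dtau, dy/dtau) = (-0.750000, 0.500000); Gamma_xxx = 0.000000, Gamma_xxy = 0.000000, Gamma_xyy = 0.000000, Gamma_yxx = 0.000000, Gamma_yxy = 0.000000, Gamma_yyy = 0.000000; k4 = (-0.750000, 0.500000, 0.000000, 0.000000)
  Y <- Y + (h/6)(k1 + 2k2 + 2k3 + k4): x = -0.6125, y = 1.0750, dx/dtau = -0.7500, dy/dtau = 0.5000

Answer: x = -0.6125, y = 1.0750, dx/dtau = -0.7500, dy/dtau = 0.5000


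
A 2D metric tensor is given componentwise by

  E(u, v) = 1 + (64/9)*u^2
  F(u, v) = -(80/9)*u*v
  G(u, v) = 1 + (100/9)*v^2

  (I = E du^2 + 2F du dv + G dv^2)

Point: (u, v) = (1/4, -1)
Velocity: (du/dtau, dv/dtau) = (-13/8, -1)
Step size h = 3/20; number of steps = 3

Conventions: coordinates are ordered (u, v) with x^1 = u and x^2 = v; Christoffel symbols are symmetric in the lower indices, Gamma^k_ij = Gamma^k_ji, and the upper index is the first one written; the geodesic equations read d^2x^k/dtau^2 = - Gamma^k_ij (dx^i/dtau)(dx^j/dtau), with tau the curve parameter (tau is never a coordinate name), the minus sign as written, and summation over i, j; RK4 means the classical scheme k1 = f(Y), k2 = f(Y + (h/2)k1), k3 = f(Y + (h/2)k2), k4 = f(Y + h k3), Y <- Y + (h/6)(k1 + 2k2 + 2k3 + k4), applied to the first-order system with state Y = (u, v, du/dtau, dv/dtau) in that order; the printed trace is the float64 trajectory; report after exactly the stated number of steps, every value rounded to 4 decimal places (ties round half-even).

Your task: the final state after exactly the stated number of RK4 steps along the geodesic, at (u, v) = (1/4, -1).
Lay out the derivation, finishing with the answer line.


f(Y) = (du/dtau, dv/dtau, -Gamma^u_ij Y'^i Y'^j, -Gamma^v_ij Y'^i Y'^j) with the Gammas evaluated at the stage position; h = 0.150000; intermediate values shown to 6 dp
step 0: u = 0.2500, v = -1.0000, du/dtau = -1.6250, dv/dtau = -1.0000
step 1:
  k1: at (u, v) = (0.250000, -1.000000), (du/dtau, dv/dtau) = (-1.625000, -1.000000); Gamma_uuu = 0.141593, Gamma_uuv = 0.000000, Gamma_uvv = -0.176991, Gamma_vuu = 0.707965, Gamma_vuv = 0.000000, Gamma_vvv = -0.884956; k1 = (-1.625000, -1.000000, -0.196903, -0.984513)
  k2: at (u, v) = (0.128125, -1.075000), (du/dtau, dv/dtau) = (-1.639768, -1.073838); Gamma_uuu = 0.065280, Gamma_uuv = 0.000000, Gamma_uvv = -0.081600, Gamma_vuu = 0.684642, Gamma_vuv = 0.000000, Gamma_vvv = -0.855802; k2 = (-1.639768, -1.073838, -0.081432, -0.854041)
  k3: at (u, v) = (0.127017, -1.080538), (du/dtau, dv/dtau) = (-1.631107, -1.064053); Gamma_uuu = 0.064115, Gamma_uuv = 0.000000, Gamma_uvv = -0.080144, Gamma_vuu = 0.681788, Gamma_vuv = 0.000000, Gamma_vvv = -0.852235; k3 = (-1.631107, -1.064053, -0.079840, -0.848996)
  k4: at (u, v) = (0.005334, -1.159608), (du/dtau, dv/dtau) = (-1.636976, -1.127349); Gamma_uuu = 0.002379, Gamma_uuv = 0.000000, Gamma_uvv = -0.002974, Gamma_vuu = 0.646603, Gamma_vuv = 0.000000, Gamma_vvv = -0.808253; k4 = (-1.636976, -1.127349, -0.002596, -0.705472)
  Y <- Y + (h/6)(k1 + 2k2 + 2k3 + k4): u = 0.0049, v = -1.1601, du/dtau = -1.6381, dv/dtau = -1.1274
step 2:
  k1: at (u, v) = (0.004907, -1.160078), (du/dtau, dv/dtau) = (-1.638051, -1.127401); Gamma_uuu = 0.002187, Gamma_uuv = 0.000000, Gamma_uvv = -0.002734, Gamma_vuu = 0.646375, Gamma_vuv = 0.000000, Gamma_vvv = -0.807968; k1 = (-1.638051, -1.127401, -0.002394, -0.707404)
  k2: at (u, v) = (-0.117947, -1.244633), (du/dtau, dv/dtau) = (-1.638231, -1.180457); Gamma_uuu = -0.045804, Gamma_uuv = 0.000000, Gamma_uvv = 0.057255, Gamma_vuu = 0.604185, Gamma_vuv = 0.000000, Gamma_vvv = -0.755232; k2 = (-1.638231, -1.180457, 0.043145, -0.569113)
  k3: at (u, v) = (-0.117960, -1.248613), (du/dtau, dv/dtau) = (-1.634815, -1.170085); Gamma_uuu = -0.045535, Gamma_uuv = 0.000000, Gamma_uvv = 0.056919, Gamma_vuu = 0.602489, Gamma_vuv = 0.000000, Gamma_vvv = -0.753111; k3 = (-1.634815, -1.170085, 0.043771, -0.579141)
  k4: at (u, v) = (-0.240315, -1.335591), (du/dtau, dv/dtau) = (-1.631485, -1.214273); Gamma_uuu = -0.080492, Gamma_uuv = 0.000000, Gamma_uvv = 0.100615, Gamma_vuu = 0.559186, Gamma_vuv = 0.000000, Gamma_vvv = -0.698983; k4 = (-1.631485, -1.214273, 0.065897, -0.457790)
  Y <- Y + (h/6)(k1 + 2k2 + 2k3 + k4): u = -0.2405, v = -1.3361, du/dtau = -1.6321, dv/dtau = -1.2139
step 3:
  k1: at (u, v) = (-0.240484, -1.336147), (du/dtau, dv/dtau) = (-1.632118, -1.213944); Gamma_uuu = -0.080484, Gamma_uuv = 0.000000, Gamma_uvv = 0.100605, Gamma_vuu = 0.558969, Gamma_vuv = 0.000000, Gamma_vvv = -0.698711; k1 = (-1.632118, -1.213944, 0.066136, -0.459323)
  k2: at (u, v) = (-0.362893, -1.427193), (du/dtau, dv/dtau) = (-1.627157, -1.248393); Gamma_uuu = -0.105036, Gamma_uuv = 0.000000, Gamma_uvv = 0.131295, Gamma_vuu = 0.516359, Gamma_vuv = 0.000000, Gamma_vvv = -0.645449; k2 = (-1.627157, -1.248393, 0.073476, -0.361211)
  k3: at (u, v) = (-0.362521, -1.429777), (du/dtau, dv/dtau) = (-1.626607, -1.241035); Gamma_uuu = -0.104587, Gamma_uuv = 0.000000, Gamma_uvv = 0.130734, Gamma_vuu = 0.515613, Gamma_vuv = 0.000000, Gamma_vvv = -0.644516; k3 = (-1.626607, -1.241035, 0.075370, -0.371572)
  k4: at (u, v) = (-0.484475, -1.522302), (du/dtau, dv/dtau) = (-1.620812, -1.269680); Gamma_uuu = -0.121231, Gamma_uuv = 0.000000, Gamma_uvv = 0.151539, Gamma_vuu = 0.476162, Gamma_vuv = 0.000000, Gamma_vvv = -0.595202; k4 = (-1.620812, -1.269680, 0.074184, -0.291375)
  Y <- Y + (h/6)(k1 + 2k2 + 2k3 + k4): u = -0.4845, v = -1.5227, du/dtau = -1.6212, dv/dtau = -1.2694

Answer: u = -0.4845, v = -1.5227, du/dtau = -1.6212, dv/dtau = -1.2694


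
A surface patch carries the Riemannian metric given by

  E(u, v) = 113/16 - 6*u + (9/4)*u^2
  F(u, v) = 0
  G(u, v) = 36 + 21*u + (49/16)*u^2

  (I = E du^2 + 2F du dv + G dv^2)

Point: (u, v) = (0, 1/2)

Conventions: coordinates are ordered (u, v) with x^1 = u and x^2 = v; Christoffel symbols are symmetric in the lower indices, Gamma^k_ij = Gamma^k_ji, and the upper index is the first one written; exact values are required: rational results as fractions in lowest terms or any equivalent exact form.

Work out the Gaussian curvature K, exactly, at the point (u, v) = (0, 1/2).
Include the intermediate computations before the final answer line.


E = 113/16, F = 0, G = 36, EG - F^2 = 1017/4 at the point
E_u = -6, E_v = 0, F_u = 0, F_v = 0, G_u = 21, G_v = 0
E_vv = 0, F_uv = 0, G_uu = 49/8
By Brioschi, K is (det M1 - det M2) divided by (EG - F^2) squared.
M1 = [[-E_vv/2 + F_uv - G_uu/2, E_u/2, F_u - E_v/2], [F_v - G_u/2, E, F], [G_v/2, F, G]] = [[-49/16, -3, 0], [-21/2, 113/16, 0], [0, 0, 36]]; det M1 = -122409/64
M2 = [[0, E_v/2, G_u/2], [E_v/2, E, F], [G_u/2, F, G]] = [[0, 0, 21/2], [0, 113/16, 0], [21/2, 0, 36]]; det M2 = -49833/64
det M1 - det M2 = -1134; K = -1134 / (1017/4)^2 = -224/12769

Answer: K = -224/12769


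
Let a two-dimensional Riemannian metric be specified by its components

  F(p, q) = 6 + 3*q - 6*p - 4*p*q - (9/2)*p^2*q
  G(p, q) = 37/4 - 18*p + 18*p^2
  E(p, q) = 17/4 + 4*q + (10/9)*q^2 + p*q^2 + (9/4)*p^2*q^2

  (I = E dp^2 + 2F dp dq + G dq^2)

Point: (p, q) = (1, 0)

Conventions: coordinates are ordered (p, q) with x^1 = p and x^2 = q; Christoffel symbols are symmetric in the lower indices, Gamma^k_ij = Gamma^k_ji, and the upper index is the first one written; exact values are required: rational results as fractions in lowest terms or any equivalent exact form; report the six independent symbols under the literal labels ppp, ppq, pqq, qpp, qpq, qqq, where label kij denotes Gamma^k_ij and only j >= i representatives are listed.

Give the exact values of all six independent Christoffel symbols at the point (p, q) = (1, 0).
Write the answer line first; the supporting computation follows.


Answer: Gamma_ppp = 0, Gamma_ppq = 8/17, Gamma_pqq = -58/17, Gamma_qpp = -32/37, Gamma_qpq = 36/37, Gamma_qqq = 0

E = 17/4, F = 0, G = 37/4 at the point
E_p = 0, E_q = 4, F_p = -6, F_q = -11/2, G_p = 18, G_q = 0
EG - F^2 = 629/16;  g^inv = (16/629) * [[37/4, 0], [0, 17/4]]
first-kind symbols [ij,l] = (1/2)(d_i g_jl + d_j g_il - d_l g_ij): [pp,p] = E_p/2 = 0, [pp,q] = F_p - E_q/2 = -8, [pq,p] = E_q/2 = 2, [pq,q] = G_p/2 = 9, [qq,p] = F_q - G_p/2 = -29/2, [qq,q] = G_q/2 = 0
Gamma^p_ij = (G*[ij,p] - F*[ij,q])/(EG - F^2), Gamma^q_ij = (E*[ij,q] - F*[ij,p])/(EG - F^2)


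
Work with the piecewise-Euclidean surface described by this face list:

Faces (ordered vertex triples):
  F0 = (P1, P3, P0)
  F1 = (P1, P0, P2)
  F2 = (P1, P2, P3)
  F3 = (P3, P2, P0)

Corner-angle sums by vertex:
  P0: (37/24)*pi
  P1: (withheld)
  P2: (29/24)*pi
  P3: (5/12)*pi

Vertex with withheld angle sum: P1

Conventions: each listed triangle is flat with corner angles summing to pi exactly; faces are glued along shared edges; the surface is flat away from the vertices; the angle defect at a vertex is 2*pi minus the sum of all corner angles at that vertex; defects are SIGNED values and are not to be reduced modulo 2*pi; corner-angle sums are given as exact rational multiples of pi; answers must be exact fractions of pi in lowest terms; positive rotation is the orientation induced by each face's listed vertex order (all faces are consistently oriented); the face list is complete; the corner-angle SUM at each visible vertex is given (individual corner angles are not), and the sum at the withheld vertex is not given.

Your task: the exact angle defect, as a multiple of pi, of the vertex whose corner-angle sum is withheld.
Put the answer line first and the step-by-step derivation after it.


Answer: defect(P1) = (7/6)*pi

V = 4, E = 6, F = 4; chi = V - E + F = 2
Gauss-Bonnet: total defect = 2*pi*chi = 4*pi; visible defects sum to (17/6)*pi
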